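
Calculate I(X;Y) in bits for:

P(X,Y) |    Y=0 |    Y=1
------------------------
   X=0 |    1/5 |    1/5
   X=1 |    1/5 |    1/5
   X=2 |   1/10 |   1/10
0.0000 bits

Mutual information: I(X;Y) = H(X) + H(Y) - H(X,Y)

Marginals:
P(X) = (2/5, 2/5, 1/5), H(X) = 1.5219 bits
P(Y) = (1/2, 1/2), H(Y) = 1.0000 bits

Joint entropy: H(X,Y) = 2.5219 bits

I(X;Y) = 1.5219 + 1.0000 - 2.5219 = 0.0000 bits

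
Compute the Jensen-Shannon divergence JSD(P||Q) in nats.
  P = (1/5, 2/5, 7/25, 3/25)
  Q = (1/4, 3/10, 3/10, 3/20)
0.0060 nats

Jensen-Shannon divergence is:
JSD(P||Q) = 0.5 × D_KL(P||M) + 0.5 × D_KL(Q||M)
where M = 0.5 × (P + Q) is the mixture distribution.

M = 0.5 × (1/5, 2/5, 7/25, 3/25) + 0.5 × (1/4, 3/10, 3/10, 3/20) = (9/40, 7/20, 0.29, 0.135)

D_KL(P||M) = 0.0059 nats
D_KL(Q||M) = 0.0061 nats

JSD(P||Q) = 0.5 × 0.0059 + 0.5 × 0.0061 = 0.0060 nats

Unlike KL divergence, JSD is symmetric and bounded: 0 ≤ JSD ≤ log(2).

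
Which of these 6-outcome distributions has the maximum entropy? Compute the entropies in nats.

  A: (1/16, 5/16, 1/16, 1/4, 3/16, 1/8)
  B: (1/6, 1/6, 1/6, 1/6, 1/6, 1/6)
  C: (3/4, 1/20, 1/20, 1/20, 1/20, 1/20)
B

For a discrete distribution over n outcomes, entropy is maximized by the uniform distribution.

Computing entropies:
H(A) = 1.6304 nats
H(B) = 1.7918 nats
H(C) = 0.9647 nats

The uniform distribution (where all probabilities equal 1/6) achieves the maximum entropy of log_e(6) = 1.7918 nats.

Distribution B has the highest entropy.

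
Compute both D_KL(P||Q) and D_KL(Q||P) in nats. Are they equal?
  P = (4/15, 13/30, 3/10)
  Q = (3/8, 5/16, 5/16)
D_KL(P||Q) = 0.0385, D_KL(Q||P) = 0.0384

KL divergence is not symmetric: D_KL(P||Q) ≠ D_KL(Q||P) in general.

D_KL(P||Q) = 0.0385 nats
D_KL(Q||P) = 0.0384 nats

No, they are not equal!

This asymmetry is why KL divergence is not a true distance metric.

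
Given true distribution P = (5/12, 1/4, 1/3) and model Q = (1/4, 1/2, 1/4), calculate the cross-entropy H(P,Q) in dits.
0.5268 dits

Cross-entropy: H(P,Q) = -Σ p(x) log q(x)

Alternatively: H(P,Q) = H(P) + D_KL(P||Q)
H(P) = 0.4680 dits
D_KL(P||Q) = 0.0588 dits

H(P,Q) = 0.4680 + 0.0588 = 0.5268 dits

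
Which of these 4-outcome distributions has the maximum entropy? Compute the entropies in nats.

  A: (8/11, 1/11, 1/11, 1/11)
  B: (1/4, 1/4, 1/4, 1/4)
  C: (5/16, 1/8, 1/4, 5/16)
B

For a discrete distribution over n outcomes, entropy is maximized by the uniform distribution.

Computing entropies:
H(A) = 0.8856 nats
H(B) = 1.3863 nats
H(C) = 1.3335 nats

The uniform distribution (where all probabilities equal 1/4) achieves the maximum entropy of log_e(4) = 1.3863 nats.

Distribution B has the highest entropy.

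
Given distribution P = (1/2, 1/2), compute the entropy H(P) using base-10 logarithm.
0.3010 dits

Shannon entropy is H(X) = -Σ p(x) log p(x).

For P = (1/2, 1/2):
H = -1/2 × log_10(1/2) -1/2 × log_10(1/2)
H = 0.3010 dits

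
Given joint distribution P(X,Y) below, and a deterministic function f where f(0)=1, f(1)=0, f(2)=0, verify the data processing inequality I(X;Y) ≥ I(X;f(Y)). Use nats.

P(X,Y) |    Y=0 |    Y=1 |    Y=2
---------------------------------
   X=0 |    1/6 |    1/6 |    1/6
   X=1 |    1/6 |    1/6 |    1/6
I(X;Y) = 0.0000, I(X;f(Y)) = 0.0000, inequality holds: 0.0000 ≥ 0.0000

Data Processing Inequality: For any Markov chain X → Y → Z, we have I(X;Y) ≥ I(X;Z).

Here Z = f(Y) is a deterministic function of Y, forming X → Y → Z.

Original I(X;Y) = 0.0000 nats

After applying f:
P(X,Z) where Z=f(Y):
- P(X,Z=0) = P(X,Y=1) + P(X,Y=2)
- P(X,Z=1) = P(X,Y=0)

I(X;Z) = I(X;f(Y)) = 0.0000 nats

Verification: 0.0000 ≥ 0.0000 ✓

Information cannot be created by processing; the function f can only lose information about X.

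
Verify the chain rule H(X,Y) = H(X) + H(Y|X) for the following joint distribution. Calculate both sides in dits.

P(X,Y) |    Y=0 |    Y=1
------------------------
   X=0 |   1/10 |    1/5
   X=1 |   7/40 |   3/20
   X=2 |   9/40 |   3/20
H(X,Y) = 0.7652, H(X) = 0.4752, H(Y|X) = 0.2900 (all in dits)

Chain rule: H(X,Y) = H(X) + H(Y|X)

Left side — joint entropy directly:
H(X,Y) = -Σ p(x,y) log p(x,y) = 0.7652 dits

Right side — compute H(Y|X) from the conditional distributions:
P(X) = (3/10, 13/40, 3/8), so H(X) = 0.4752 dits
H(Y|X) = Σ_x P(X=x) · H(Y|X=x):
  P(Y|X=0) = (1/3, 2/3), H(Y|X=0) = 0.2764, weight P(X=0) = 3/10
  P(Y|X=1) = (7/13, 6/13), H(Y|X=1) = 0.2997, weight P(X=1) = 13/40
  P(Y|X=2) = (3/5, 2/5), H(Y|X=2) = 0.2923, weight P(X=2) = 3/8
H(Y|X) = 0.2900 dits

H(X) + H(Y|X) = 0.4752 + 0.2900 = 0.7652 dits

Both sides equal 0.7652 dits. ✓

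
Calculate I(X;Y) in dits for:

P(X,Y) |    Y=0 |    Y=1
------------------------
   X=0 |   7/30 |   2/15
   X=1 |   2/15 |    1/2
0.0395 dits

Mutual information: I(X;Y) = H(X) + H(Y) - H(X,Y)

Marginals:
P(X) = (11/30, 19/30), H(X) = 0.2854 dits
P(Y) = (11/30, 19/30), H(Y) = 0.2854 dits

Joint entropy: H(X,Y) = 0.5313 dits

I(X;Y) = 0.2854 + 0.2854 - 0.5313 = 0.0395 dits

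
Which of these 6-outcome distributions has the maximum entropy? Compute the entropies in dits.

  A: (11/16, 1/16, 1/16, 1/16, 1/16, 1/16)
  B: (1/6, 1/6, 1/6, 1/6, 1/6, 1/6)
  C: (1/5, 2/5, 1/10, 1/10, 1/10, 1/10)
B

For a discrete distribution over n outcomes, entropy is maximized by the uniform distribution.

Computing entropies:
H(A) = 0.4882 dits
H(B) = 0.7782 dits
H(C) = 0.6990 dits

The uniform distribution (where all probabilities equal 1/6) achieves the maximum entropy of log_10(6) = 0.7782 dits.

Distribution B has the highest entropy.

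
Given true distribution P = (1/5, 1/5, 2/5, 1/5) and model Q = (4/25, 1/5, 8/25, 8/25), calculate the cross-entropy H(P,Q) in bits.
1.9795 bits

Cross-entropy: H(P,Q) = -Σ p(x) log q(x)

Alternatively: H(P,Q) = H(P) + D_KL(P||Q)
H(P) = 1.9219 bits
D_KL(P||Q) = 0.0575 bits

H(P,Q) = 1.9219 + 0.0575 = 1.9795 bits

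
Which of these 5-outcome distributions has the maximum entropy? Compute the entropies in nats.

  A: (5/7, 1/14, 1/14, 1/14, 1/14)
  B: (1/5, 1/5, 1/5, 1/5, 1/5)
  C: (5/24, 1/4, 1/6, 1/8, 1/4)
B

For a discrete distribution over n outcomes, entropy is maximized by the uniform distribution.

Computing entropies:
H(A) = 0.9944 nats
H(B) = 1.6094 nats
H(C) = 1.5785 nats

The uniform distribution (where all probabilities equal 1/5) achieves the maximum entropy of log_e(5) = 1.6094 nats.

Distribution B has the highest entropy.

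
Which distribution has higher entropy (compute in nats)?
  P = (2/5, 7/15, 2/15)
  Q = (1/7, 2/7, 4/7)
P

Computing entropies in nats:
H(P) = 0.9908
H(Q) = 0.9557

Distribution P has higher entropy.

Intuition: The distribution closer to uniform (more spread out) has higher entropy.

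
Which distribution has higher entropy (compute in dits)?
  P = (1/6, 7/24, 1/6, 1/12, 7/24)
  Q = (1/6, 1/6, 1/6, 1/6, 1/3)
Q

Computing entropies in dits:
H(P) = 0.6615
H(Q) = 0.6778

Distribution Q has higher entropy.

Intuition: The distribution closer to uniform (more spread out) has higher entropy.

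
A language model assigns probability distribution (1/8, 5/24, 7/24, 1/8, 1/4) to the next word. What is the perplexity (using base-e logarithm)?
4.7238

Perplexity is e^H (or exp(H) for natural log).

First, H = -Σ p log p = 1.5526 nats
Perplexity = e^1.5526 = 4.7238

Interpretation: The model's uncertainty is equivalent to choosing uniformly among 4.7 options.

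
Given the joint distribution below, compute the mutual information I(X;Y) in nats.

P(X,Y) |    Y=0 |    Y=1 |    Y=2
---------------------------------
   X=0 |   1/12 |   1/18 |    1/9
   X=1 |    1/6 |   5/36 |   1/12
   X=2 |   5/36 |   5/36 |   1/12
0.0239 nats

Mutual information: I(X;Y) = H(X) + H(Y) - H(X,Y)

Marginals:
P(X) = (1/4, 7/18, 13/36), H(X) = 1.0817 nats
P(Y) = (7/18, 1/3, 5/18), H(Y) = 1.0893 nats

Joint entropy: H(X,Y) = 2.1471 nats

I(X;Y) = 1.0817 + 1.0893 - 2.1471 = 0.0239 nats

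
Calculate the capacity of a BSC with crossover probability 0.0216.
0.8497 bits

For a binary symmetric channel (BSC) with error probability p:
Capacity C = 1 - H(p) bits per symbol

where H(p) = -p log₂(p) - (1-p) log₂(1-p) is the binary entropy function.

H(0.0216) = 0.1503 bits
C = 1 - 0.1503 = 0.8497 bits per symbol

This means we can reliably transmit up to 0.8497 bits of information per channel use.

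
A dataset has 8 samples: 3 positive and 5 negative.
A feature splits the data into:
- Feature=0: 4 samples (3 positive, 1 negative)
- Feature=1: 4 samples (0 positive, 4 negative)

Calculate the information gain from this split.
0.5488 bits

Information Gain = H(Y) - H(Y|Feature)

Before split:
P(positive) = 3/8 = 0.3750
H(Y) = 0.9544 bits

After split:
Feature=0: H = 0.8113 bits (weight = 4/8)
Feature=1: H = 0.0000 bits (weight = 4/8)
H(Y|Feature) = (4/8)×0.8113 + (4/8)×0.0000 = 0.4056 bits

Information Gain = 0.9544 - 0.4056 = 0.5488 bits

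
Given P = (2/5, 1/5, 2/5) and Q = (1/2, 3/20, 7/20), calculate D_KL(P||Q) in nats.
0.0217 nats

KL divergence: D_KL(P||Q) = Σ p(x) log(p(x)/q(x))

Computing term by term:
  x=0: 2/5 × log_e[(2/5)/(1/2)] = 2/5 × -0.2231 = -0.0893
  x=1: 1/5 × log_e[(1/5)/(3/20)] = 1/5 × 0.2877 = 0.0575
  x=2: 2/5 × log_e[(2/5)/(7/20)] = 2/5 × 0.1335 = 0.0534

D_KL(P||Q) = 0.0217 nats

Note: KL divergence is always non-negative and equals 0 iff P = Q.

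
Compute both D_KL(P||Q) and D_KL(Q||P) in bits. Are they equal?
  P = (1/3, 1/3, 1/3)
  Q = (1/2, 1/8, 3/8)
D_KL(P||Q) = 0.2200, D_KL(Q||P) = 0.1793

KL divergence is not symmetric: D_KL(P||Q) ≠ D_KL(Q||P) in general.

D_KL(P||Q) = 0.2200 bits
D_KL(Q||P) = 0.1793 bits

No, they are not equal!

This asymmetry is why KL divergence is not a true distance metric.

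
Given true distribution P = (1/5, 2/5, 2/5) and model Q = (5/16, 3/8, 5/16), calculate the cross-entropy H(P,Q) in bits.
1.5729 bits

Cross-entropy: H(P,Q) = -Σ p(x) log q(x)

Alternatively: H(P,Q) = H(P) + D_KL(P||Q)
H(P) = 1.5219 bits
D_KL(P||Q) = 0.0509 bits

H(P,Q) = 1.5219 + 0.0509 = 1.5729 bits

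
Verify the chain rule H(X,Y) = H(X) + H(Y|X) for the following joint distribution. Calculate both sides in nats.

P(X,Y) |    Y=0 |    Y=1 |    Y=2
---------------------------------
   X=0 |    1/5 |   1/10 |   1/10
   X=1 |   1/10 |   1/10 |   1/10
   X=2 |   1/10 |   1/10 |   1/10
H(X,Y) = 2.1640, H(X) = 1.0889, H(Y|X) = 1.0751 (all in nats)

Chain rule: H(X,Y) = H(X) + H(Y|X)

Left side — joint entropy directly:
H(X,Y) = -Σ p(x,y) log p(x,y) = 2.1640 nats

Right side — compute H(Y|X) from the conditional distributions:
P(X) = (2/5, 3/10, 3/10), so H(X) = 1.0889 nats
H(Y|X) = Σ_x P(X=x) · H(Y|X=x):
  P(Y|X=0) = (1/2, 1/4, 1/4), H(Y|X=0) = 1.0397, weight P(X=0) = 2/5
  P(Y|X=1) = (1/3, 1/3, 1/3), H(Y|X=1) = 1.0986, weight P(X=1) = 3/10
  P(Y|X=2) = (1/3, 1/3, 1/3), H(Y|X=2) = 1.0986, weight P(X=2) = 3/10
H(Y|X) = 1.0751 nats

H(X) + H(Y|X) = 1.0889 + 1.0751 = 2.1640 nats

Both sides equal 2.1640 nats. ✓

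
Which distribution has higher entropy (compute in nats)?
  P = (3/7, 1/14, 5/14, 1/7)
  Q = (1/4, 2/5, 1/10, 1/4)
Q

Computing entropies in nats:
H(P) = 1.1973
H(Q) = 1.2899

Distribution Q has higher entropy.

Intuition: The distribution closer to uniform (more spread out) has higher entropy.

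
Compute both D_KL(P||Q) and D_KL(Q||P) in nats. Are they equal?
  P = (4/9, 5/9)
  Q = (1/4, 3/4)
D_KL(P||Q) = 0.0890, D_KL(Q||P) = 0.0812

KL divergence is not symmetric: D_KL(P||Q) ≠ D_KL(Q||P) in general.

D_KL(P||Q) = 0.0890 nats
D_KL(Q||P) = 0.0812 nats

No, they are not equal!

This asymmetry is why KL divergence is not a true distance metric.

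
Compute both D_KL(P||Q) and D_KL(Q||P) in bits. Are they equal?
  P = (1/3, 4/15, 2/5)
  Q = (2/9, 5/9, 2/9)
D_KL(P||Q) = 0.2518, D_KL(Q||P) = 0.2698

KL divergence is not symmetric: D_KL(P||Q) ≠ D_KL(Q||P) in general.

D_KL(P||Q) = 0.2518 bits
D_KL(Q||P) = 0.2698 bits

No, they are not equal!

This asymmetry is why KL divergence is not a true distance metric.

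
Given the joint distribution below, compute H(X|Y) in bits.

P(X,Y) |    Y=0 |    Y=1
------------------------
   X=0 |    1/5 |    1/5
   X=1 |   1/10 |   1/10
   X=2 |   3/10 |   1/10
1.4755 bits

Using the chain rule: H(X|Y) = H(X,Y) - H(Y)

First, compute H(X,Y) = 2.4464 bits

Marginal P(Y) = (3/5, 2/5)
H(Y) = 0.9710 bits

H(X|Y) = H(X,Y) - H(Y) = 2.4464 - 0.9710 = 1.4755 bits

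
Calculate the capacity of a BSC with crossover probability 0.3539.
0.0625 bits

For a binary symmetric channel (BSC) with error probability p:
Capacity C = 1 - H(p) bits per symbol

where H(p) = -p log₂(p) - (1-p) log₂(1-p) is the binary entropy function.

H(0.3539) = 0.9375 bits
C = 1 - 0.9375 = 0.0625 bits per symbol

This means we can reliably transmit up to 0.0625 bits of information per channel use.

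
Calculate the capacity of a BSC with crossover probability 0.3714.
0.0483 bits

For a binary symmetric channel (BSC) with error probability p:
Capacity C = 1 - H(p) bits per symbol

where H(p) = -p log₂(p) - (1-p) log₂(1-p) is the binary entropy function.

H(0.3714) = 0.9517 bits
C = 1 - 0.9517 = 0.0483 bits per symbol

This means we can reliably transmit up to 0.0483 bits of information per channel use.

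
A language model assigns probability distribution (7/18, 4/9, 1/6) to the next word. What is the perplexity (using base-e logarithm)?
2.7908

Perplexity is e^H (or exp(H) for natural log).

First, H = -Σ p log p = 1.0263 nats
Perplexity = e^1.0263 = 2.7908

Interpretation: The model's uncertainty is equivalent to choosing uniformly among 2.8 options.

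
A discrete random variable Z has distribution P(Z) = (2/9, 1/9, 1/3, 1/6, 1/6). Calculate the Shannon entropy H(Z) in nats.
1.5418 nats

Shannon entropy is H(X) = -Σ p(x) log p(x).

For P = (2/9, 1/9, 1/3, 1/6, 1/6):
H = -2/9 × log_e(2/9) -1/9 × log_e(1/9) -1/3 × log_e(1/3) -1/6 × log_e(1/6) -1/6 × log_e(1/6)
H = 1.5418 nats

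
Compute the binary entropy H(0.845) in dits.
0.1873 dits

The binary entropy function is:
H(p) = -p log(p) - (1-p) log(1-p)

H(0.845) = -0.845 × log_10(0.845) - 0.155 × log_10(0.155)
H(0.845) = 0.1873 dits

Note: Binary entropy is maximized at p=0.5 (H=1 bit) and minimized at p=0 or p=1 (H=0).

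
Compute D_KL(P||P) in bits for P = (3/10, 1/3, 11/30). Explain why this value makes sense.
0.0000 bits

KL divergence satisfies the Gibbs inequality: D_KL(P||Q) ≥ 0 for all distributions P, Q.

D_KL(P||Q) = Σ p(x) log(p(x)/q(x))
Each term is p(x) × log_2(p(x)/p(x)) = p(x) × log_2(1) = 0, so the sum is 0.
D_KL(P||Q) = 0.0000 bits

When P = Q, the KL divergence is exactly 0, as there is no 'divergence' between identical distributions.

This non-negativity is a fundamental property: relative entropy cannot be negative because it measures how different Q is from P.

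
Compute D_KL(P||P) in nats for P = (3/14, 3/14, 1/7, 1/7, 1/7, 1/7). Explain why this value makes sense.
0.0000 nats

KL divergence satisfies the Gibbs inequality: D_KL(P||Q) ≥ 0 for all distributions P, Q.

D_KL(P||Q) = Σ p(x) log(p(x)/q(x))
Each term is p(x) × log_e(p(x)/p(x)) = p(x) × log_e(1) = 0, so the sum is 0.
D_KL(P||Q) = 0.0000 nats

When P = Q, the KL divergence is exactly 0, as there is no 'divergence' between identical distributions.

This non-negativity is a fundamental property: relative entropy cannot be negative because it measures how different Q is from P.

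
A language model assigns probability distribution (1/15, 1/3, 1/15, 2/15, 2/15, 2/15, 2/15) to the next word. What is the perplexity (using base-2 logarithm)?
6.0611

Perplexity is 2^H (or exp(H) for natural log).

First, H = -Σ p log p = 2.5996 bits
Perplexity = 2^2.5996 = 6.0611

Interpretation: The model's uncertainty is equivalent to choosing uniformly among 6.1 options.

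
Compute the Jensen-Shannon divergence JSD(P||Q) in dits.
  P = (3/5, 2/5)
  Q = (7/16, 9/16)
0.0058 dits

Jensen-Shannon divergence is:
JSD(P||Q) = 0.5 × D_KL(P||M) + 0.5 × D_KL(Q||M)
where M = 0.5 × (P + Q) is the mixture distribution.

M = 0.5 × (3/5, 2/5) + 0.5 × (7/16, 9/16) = (0.51875, 0.48125)

D_KL(P||M) = 0.0058 dits
D_KL(Q||M) = 0.0057 dits

JSD(P||Q) = 0.5 × 0.0058 + 0.5 × 0.0057 = 0.0058 dits

Unlike KL divergence, JSD is symmetric and bounded: 0 ≤ JSD ≤ log(2).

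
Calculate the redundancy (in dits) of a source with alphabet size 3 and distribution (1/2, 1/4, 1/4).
0.0256 dits

Redundancy measures how far a source is from maximum entropy:
R = H_max - H(X)

Maximum entropy for 3 symbols: H_max = log_10(3) = 0.4771 dits
Actual entropy: H(X) = 0.4515 dits
Redundancy: R = 0.4771 - 0.4515 = 0.0256 dits

This redundancy represents potential for compression: the source could be compressed by 0.0256 dits per symbol.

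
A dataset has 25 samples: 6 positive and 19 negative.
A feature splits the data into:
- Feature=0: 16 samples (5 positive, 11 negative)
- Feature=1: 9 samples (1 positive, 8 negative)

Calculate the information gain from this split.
0.0404 bits

Information Gain = H(Y) - H(Y|Feature)

Before split:
P(positive) = 6/25 = 0.2400
H(Y) = 0.7950 bits

After split:
Feature=0: H = 0.8960 bits (weight = 16/25)
Feature=1: H = 0.5033 bits (weight = 9/25)
H(Y|Feature) = (16/25)×0.8960 + (9/25)×0.5033 = 0.7546 bits

Information Gain = 0.7950 - 0.7546 = 0.0404 bits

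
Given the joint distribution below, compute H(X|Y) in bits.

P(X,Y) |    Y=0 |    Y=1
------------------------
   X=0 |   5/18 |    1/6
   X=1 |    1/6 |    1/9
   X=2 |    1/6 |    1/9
1.5462 bits

Using the chain rule: H(X|Y) = H(X,Y) - H(Y)

First, compute H(X,Y) = 2.5102 bits

Marginal P(Y) = (11/18, 7/18)
H(Y) = 0.9641 bits

H(X|Y) = H(X,Y) - H(Y) = 2.5102 - 0.9641 = 1.5462 bits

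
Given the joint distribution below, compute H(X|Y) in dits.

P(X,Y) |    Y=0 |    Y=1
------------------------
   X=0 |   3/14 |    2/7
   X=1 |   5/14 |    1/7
0.2827 dits

Using the chain rule: H(X|Y) = H(X,Y) - H(Y)

First, compute H(X,Y) = 0.5792 dits

Marginal P(Y) = (4/7, 3/7)
H(Y) = 0.2966 dits

H(X|Y) = H(X,Y) - H(Y) = 0.5792 - 0.2966 = 0.2827 dits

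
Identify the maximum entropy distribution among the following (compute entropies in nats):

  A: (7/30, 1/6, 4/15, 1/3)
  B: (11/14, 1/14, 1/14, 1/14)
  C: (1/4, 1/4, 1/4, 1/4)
C

For a discrete distribution over n outcomes, entropy is maximized by the uniform distribution.

Computing entropies:
H(A) = 1.3569 nats
H(B) = 0.7550 nats
H(C) = 1.3863 nats

The uniform distribution (where all probabilities equal 1/4) achieves the maximum entropy of log_e(4) = 1.3863 nats.

Distribution C has the highest entropy.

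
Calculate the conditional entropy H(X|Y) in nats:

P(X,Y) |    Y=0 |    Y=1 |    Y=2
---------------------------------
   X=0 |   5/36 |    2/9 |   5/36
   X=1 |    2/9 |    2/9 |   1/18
0.6650 nats

Using the chain rule: H(X|Y) = H(X,Y) - H(Y)

First, compute H(X,Y) = 1.7117 nats

Marginal P(Y) = (13/36, 4/9, 7/36)
H(Y) = 1.0467 nats

H(X|Y) = H(X,Y) - H(Y) = 1.7117 - 1.0467 = 0.6650 nats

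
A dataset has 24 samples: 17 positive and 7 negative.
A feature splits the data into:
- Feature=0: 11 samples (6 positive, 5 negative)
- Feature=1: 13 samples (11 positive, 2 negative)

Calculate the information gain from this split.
0.0798 bits

Information Gain = H(Y) - H(Y|Feature)

Before split:
P(positive) = 17/24 = 0.7083
H(Y) = 0.8709 bits

After split:
Feature=0: H = 0.9940 bits (weight = 11/24)
Feature=1: H = 0.6194 bits (weight = 13/24)
H(Y|Feature) = (11/24)×0.9940 + (13/24)×0.6194 = 0.7911 bits

Information Gain = 0.8709 - 0.7911 = 0.0798 bits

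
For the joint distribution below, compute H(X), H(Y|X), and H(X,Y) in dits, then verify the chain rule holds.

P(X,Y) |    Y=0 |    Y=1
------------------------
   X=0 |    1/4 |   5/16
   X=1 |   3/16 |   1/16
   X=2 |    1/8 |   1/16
H(X,Y) = 0.7081, H(X) = 0.4274, H(Y|X) = 0.2807 (all in dits)

Chain rule: H(X,Y) = H(X) + H(Y|X)

Left side — joint entropy directly:
H(X,Y) = -Σ p(x,y) log p(x,y) = 0.7081 dits

Right side — compute H(Y|X) from the conditional distributions:
P(X) = (9/16, 1/4, 3/16), so H(X) = 0.4274 dits
H(Y|X) = Σ_x P(X=x) · H(Y|X=x):
  P(Y|X=0) = (4/9, 5/9), H(Y|X=0) = 0.2983, weight P(X=0) = 9/16
  P(Y|X=1) = (3/4, 1/4), H(Y|X=1) = 0.2442, weight P(X=1) = 1/4
  P(Y|X=2) = (2/3, 1/3), H(Y|X=2) = 0.2764, weight P(X=2) = 3/16
H(Y|X) = 0.2807 dits

H(X) + H(Y|X) = 0.4274 + 0.2807 = 0.7081 dits

Both sides equal 0.7081 dits. ✓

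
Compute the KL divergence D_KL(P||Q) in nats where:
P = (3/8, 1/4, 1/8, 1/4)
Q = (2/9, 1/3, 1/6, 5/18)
0.0620 nats

KL divergence: D_KL(P||Q) = Σ p(x) log(p(x)/q(x))

Computing term by term:
  x=0: 3/8 × log_e[(3/8)/(2/9)] = 3/8 × 0.5232 = 0.1962
  x=1: 1/4 × log_e[(1/4)/(1/3)] = 1/4 × -0.2877 = -0.0719
  x=2: 1/8 × log_e[(1/8)/(1/6)] = 1/8 × -0.2877 = -0.0360
  x=3: 1/4 × log_e[(1/4)/(5/18)] = 1/4 × -0.1054 = -0.0263

D_KL(P||Q) = 0.0620 nats

Note: KL divergence is always non-negative and equals 0 iff P = Q.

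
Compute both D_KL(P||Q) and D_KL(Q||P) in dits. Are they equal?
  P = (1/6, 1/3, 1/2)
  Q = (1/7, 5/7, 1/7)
D_KL(P||Q) = 0.1729, D_KL(Q||P) = 0.1491

KL divergence is not symmetric: D_KL(P||Q) ≠ D_KL(Q||P) in general.

D_KL(P||Q) = 0.1729 dits
D_KL(Q||P) = 0.1491 dits

No, they are not equal!

This asymmetry is why KL divergence is not a true distance metric.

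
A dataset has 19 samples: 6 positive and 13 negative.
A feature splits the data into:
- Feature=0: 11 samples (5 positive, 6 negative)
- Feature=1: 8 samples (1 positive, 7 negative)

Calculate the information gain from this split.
0.0954 bits

Information Gain = H(Y) - H(Y|Feature)

Before split:
P(positive) = 6/19 = 0.3158
H(Y) = 0.8997 bits

After split:
Feature=0: H = 0.9940 bits (weight = 11/19)
Feature=1: H = 0.5436 bits (weight = 8/19)
H(Y|Feature) = (11/19)×0.9940 + (8/19)×0.5436 = 0.8044 bits

Information Gain = 0.8997 - 0.8044 = 0.0954 bits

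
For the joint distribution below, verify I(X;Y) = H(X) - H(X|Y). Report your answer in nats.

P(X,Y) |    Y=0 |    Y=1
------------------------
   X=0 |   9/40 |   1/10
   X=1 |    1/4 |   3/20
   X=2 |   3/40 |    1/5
I(X;Y) = 0.0618 nats

Mutual information has multiple equivalent forms:
- I(X;Y) = H(X) - H(X|Y)
- I(X;Y) = H(Y) - H(Y|X)
- I(X;Y) = H(X) + H(Y) - H(X,Y)

Computing all quantities:
H(X) = 1.0868, H(Y) = 0.6881, H(X,Y) = 1.7132
H(X|Y) = 1.0250, H(Y|X) = 0.6264

Verification:
H(X) - H(X|Y) = 1.0868 - 1.0250 = 0.0618
H(Y) - H(Y|X) = 0.6881 - 0.6264 = 0.0618
H(X) + H(Y) - H(X,Y) = 1.0868 + 0.6881 - 1.7132 = 0.0618

All forms give I(X;Y) = 0.0618 nats. ✓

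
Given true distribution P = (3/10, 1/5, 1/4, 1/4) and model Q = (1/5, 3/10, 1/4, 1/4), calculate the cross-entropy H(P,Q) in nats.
1.4168 nats

Cross-entropy: H(P,Q) = -Σ p(x) log q(x)

Alternatively: H(P,Q) = H(P) + D_KL(P||Q)
H(P) = 1.3762 nats
D_KL(P||Q) = 0.0405 nats

H(P,Q) = 1.3762 + 0.0405 = 1.4168 nats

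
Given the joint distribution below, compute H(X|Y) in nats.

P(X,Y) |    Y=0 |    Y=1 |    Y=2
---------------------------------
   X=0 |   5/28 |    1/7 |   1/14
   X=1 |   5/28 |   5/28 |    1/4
0.6386 nats

Using the chain rule: H(X|Y) = H(X,Y) - H(Y)

First, compute H(X,Y) = 1.7360 nats

Marginal P(Y) = (5/14, 9/28, 9/28)
H(Y) = 1.0974 nats

H(X|Y) = H(X,Y) - H(Y) = 1.7360 - 1.0974 = 0.6386 nats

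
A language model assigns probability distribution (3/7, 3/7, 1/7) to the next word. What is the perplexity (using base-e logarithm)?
2.7298

Perplexity is e^H (or exp(H) for natural log).

First, H = -Σ p log p = 1.0042 nats
Perplexity = e^1.0042 = 2.7298

Interpretation: The model's uncertainty is equivalent to choosing uniformly among 2.7 options.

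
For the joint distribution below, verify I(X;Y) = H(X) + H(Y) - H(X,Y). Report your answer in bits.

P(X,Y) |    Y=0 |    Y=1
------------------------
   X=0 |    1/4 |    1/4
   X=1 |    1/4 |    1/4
I(X;Y) = 0.0000 bits

Mutual information has multiple equivalent forms:
- I(X;Y) = H(X) - H(X|Y)
- I(X;Y) = H(Y) - H(Y|X)
- I(X;Y) = H(X) + H(Y) - H(X,Y)

Computing all quantities:
H(X) = 1.0000, H(Y) = 1.0000, H(X,Y) = 2.0000
H(X|Y) = 1.0000, H(Y|X) = 1.0000

Verification:
H(X) - H(X|Y) = 1.0000 - 1.0000 = 0.0000
H(Y) - H(Y|X) = 1.0000 - 1.0000 = 0.0000
H(X) + H(Y) - H(X,Y) = 1.0000 + 1.0000 - 2.0000 = 0.0000

All forms give I(X;Y) = 0.0000 bits. ✓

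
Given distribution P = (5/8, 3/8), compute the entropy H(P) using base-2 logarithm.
0.9544 bits

Shannon entropy is H(X) = -Σ p(x) log p(x).

For P = (5/8, 3/8):
H = -5/8 × log_2(5/8) -3/8 × log_2(3/8)
H = 0.9544 bits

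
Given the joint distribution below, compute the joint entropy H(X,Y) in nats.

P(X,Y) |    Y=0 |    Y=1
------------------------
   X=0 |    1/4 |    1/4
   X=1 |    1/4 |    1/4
1.3863 nats

Joint entropy is H(X,Y) = -Σ_{x,y} p(x,y) log p(x,y).

Summing over all non-zero entries:
H(X,Y) = -[1/4·log_e(1/4) + 1/4·log_e(1/4) + 1/4·log_e(1/4) + 1/4·log_e(1/4)]
H(X,Y) = 1.3863 nats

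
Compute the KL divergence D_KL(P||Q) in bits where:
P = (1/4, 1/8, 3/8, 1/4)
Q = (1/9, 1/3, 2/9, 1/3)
0.2949 bits

KL divergence: D_KL(P||Q) = Σ p(x) log(p(x)/q(x))

Computing term by term:
  x=0: 1/4 × log_2[(1/4)/(1/9)] = 1/4 × 1.1699 = 0.2925
  x=1: 1/8 × log_2[(1/8)/(1/3)] = 1/8 × -1.4150 = -0.1769
  x=2: 3/8 × log_2[(3/8)/(2/9)] = 3/8 × 0.7549 = 0.2831
  x=3: 1/4 × log_2[(1/4)/(1/3)] = 1/4 × -0.4150 = -0.1038

D_KL(P||Q) = 0.2949 bits

Note: KL divergence is always non-negative and equals 0 iff P = Q.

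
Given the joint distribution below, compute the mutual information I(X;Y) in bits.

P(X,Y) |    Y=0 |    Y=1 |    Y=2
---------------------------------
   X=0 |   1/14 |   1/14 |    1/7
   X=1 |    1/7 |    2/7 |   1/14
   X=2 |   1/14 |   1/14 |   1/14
0.0991 bits

Mutual information: I(X;Y) = H(X) + H(Y) - H(X,Y)

Marginals:
P(X) = (2/7, 1/2, 3/14), H(X) = 1.4926 bits
P(Y) = (2/7, 3/7, 2/7), H(Y) = 1.5567 bits

Joint entropy: H(X,Y) = 2.9502 bits

I(X;Y) = 1.4926 + 1.5567 - 2.9502 = 0.0991 bits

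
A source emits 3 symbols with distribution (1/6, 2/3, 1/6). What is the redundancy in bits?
0.3333 bits

Redundancy measures how far a source is from maximum entropy:
R = H_max - H(X)

Maximum entropy for 3 symbols: H_max = log_2(3) = 1.5850 bits
Actual entropy: H(X) = 1.2516 bits
Redundancy: R = 1.5850 - 1.2516 = 0.3333 bits

This redundancy represents potential for compression: the source could be compressed by 0.3333 bits per symbol.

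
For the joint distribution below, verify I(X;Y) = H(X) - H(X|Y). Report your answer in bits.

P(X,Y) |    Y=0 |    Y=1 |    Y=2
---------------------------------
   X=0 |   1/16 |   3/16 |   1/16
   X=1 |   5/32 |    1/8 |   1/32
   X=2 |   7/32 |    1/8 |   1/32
I(X;Y) = 0.0846 bits

Mutual information has multiple equivalent forms:
- I(X;Y) = H(X) - H(X|Y)
- I(X;Y) = H(Y) - H(Y|X)
- I(X;Y) = H(X) + H(Y) - H(X,Y)

Computing all quantities:
H(X) = 1.5794, H(Y) = 1.4186, H(X,Y) = 2.9134
H(X|Y) = 1.4948, H(Y|X) = 1.3340

Verification:
H(X) - H(X|Y) = 1.5794 - 1.4948 = 0.0846
H(Y) - H(Y|X) = 1.4186 - 1.3340 = 0.0846
H(X) + H(Y) - H(X,Y) = 1.5794 + 1.4186 - 2.9134 = 0.0846

All forms give I(X;Y) = 0.0846 bits. ✓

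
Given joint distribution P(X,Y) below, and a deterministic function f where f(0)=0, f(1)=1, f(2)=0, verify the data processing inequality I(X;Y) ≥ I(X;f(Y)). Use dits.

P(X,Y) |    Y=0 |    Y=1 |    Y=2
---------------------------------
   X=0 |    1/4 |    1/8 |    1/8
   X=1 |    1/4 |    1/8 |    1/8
I(X;Y) = 0.0000, I(X;f(Y)) = 0.0000, inequality holds: 0.0000 ≥ 0.0000

Data Processing Inequality: For any Markov chain X → Y → Z, we have I(X;Y) ≥ I(X;Z).

Here Z = f(Y) is a deterministic function of Y, forming X → Y → Z.

Original I(X;Y) = 0.0000 dits

After applying f:
P(X,Z) where Z=f(Y):
- P(X,Z=0) = P(X,Y=0) + P(X,Y=2)
- P(X,Z=1) = P(X,Y=1)

I(X;Z) = I(X;f(Y)) = 0.0000 dits

Verification: 0.0000 ≥ 0.0000 ✓

Information cannot be created by processing; the function f can only lose information about X.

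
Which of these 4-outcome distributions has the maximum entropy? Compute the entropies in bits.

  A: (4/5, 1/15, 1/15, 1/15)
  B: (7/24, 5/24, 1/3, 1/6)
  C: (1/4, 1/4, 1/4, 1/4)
C

For a discrete distribution over n outcomes, entropy is maximized by the uniform distribution.

Computing entropies:
H(A) = 1.0389 bits
H(B) = 1.9491 bits
H(C) = 2.0000 bits

The uniform distribution (where all probabilities equal 1/4) achieves the maximum entropy of log_2(4) = 2.0000 bits.

Distribution C has the highest entropy.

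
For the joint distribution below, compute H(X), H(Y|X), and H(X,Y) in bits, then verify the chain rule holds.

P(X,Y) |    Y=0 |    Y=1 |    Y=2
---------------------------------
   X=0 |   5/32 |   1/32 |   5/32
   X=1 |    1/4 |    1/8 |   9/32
H(X,Y) = 2.3829, H(X) = 0.9284, H(Y|X) = 1.4545 (all in bits)

Chain rule: H(X,Y) = H(X) + H(Y|X)

Left side — joint entropy directly:
H(X,Y) = -Σ p(x,y) log p(x,y) = 2.3829 bits

Right side — compute H(Y|X) from the conditional distributions:
P(X) = (11/32, 21/32), so H(X) = 0.9284 bits
H(Y|X) = Σ_x P(X=x) · H(Y|X=x):
  P(Y|X=0) = (5/11, 1/11, 5/11), H(Y|X=0) = 1.3486, weight P(X=0) = 11/32
  P(Y|X=1) = (8/21, 4/21, 3/7), H(Y|X=1) = 1.5100, weight P(X=1) = 21/32
H(Y|X) = 1.4545 bits

H(X) + H(Y|X) = 0.9284 + 1.4545 = 2.3829 bits

Both sides equal 2.3829 bits. ✓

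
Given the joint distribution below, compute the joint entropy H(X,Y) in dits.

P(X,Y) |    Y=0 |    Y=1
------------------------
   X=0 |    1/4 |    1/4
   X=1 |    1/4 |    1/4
0.6021 dits

Joint entropy is H(X,Y) = -Σ_{x,y} p(x,y) log p(x,y).

Summing over all non-zero entries:
H(X,Y) = -[1/4·log_10(1/4) + 1/4·log_10(1/4) + 1/4·log_10(1/4) + 1/4·log_10(1/4)]
H(X,Y) = 0.6021 dits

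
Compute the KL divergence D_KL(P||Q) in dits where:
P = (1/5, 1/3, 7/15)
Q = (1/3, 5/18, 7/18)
0.0190 dits

KL divergence: D_KL(P||Q) = Σ p(x) log(p(x)/q(x))

Computing term by term:
  x=0: 1/5 × log_10[(1/5)/(1/3)] = 1/5 × -0.2218 = -0.0444
  x=1: 1/3 × log_10[(1/3)/(5/18)] = 1/3 × 0.0792 = 0.0264
  x=2: 7/15 × log_10[(7/15)/(7/18)] = 7/15 × 0.0792 = 0.0370

D_KL(P||Q) = 0.0190 dits

Note: KL divergence is always non-negative and equals 0 iff P = Q.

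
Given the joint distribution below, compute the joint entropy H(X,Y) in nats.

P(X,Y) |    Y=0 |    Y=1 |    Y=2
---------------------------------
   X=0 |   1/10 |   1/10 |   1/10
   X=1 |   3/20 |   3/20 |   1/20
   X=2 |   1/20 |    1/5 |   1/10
2.1116 nats

Joint entropy is H(X,Y) = -Σ_{x,y} p(x,y) log p(x,y).

Summing over all non-zero entries:
H(X,Y) = -[1/10·log_e(1/10) + 1/10·log_e(1/10) + 1/10·log_e(1/10) + 3/20·log_e(3/20) + 3/20·log_e(3/20) + 1/20·log_e(1/20) + 1/20·log_e(1/20) + 1/5·log_e(1/5) + 1/10·log_e(1/10)]
H(X,Y) = 2.1116 nats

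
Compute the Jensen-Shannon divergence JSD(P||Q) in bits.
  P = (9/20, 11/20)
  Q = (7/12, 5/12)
0.0129 bits

Jensen-Shannon divergence is:
JSD(P||Q) = 0.5 × D_KL(P||M) + 0.5 × D_KL(Q||M)
where M = 0.5 × (P + Q) is the mixture distribution.

M = 0.5 × (9/20, 11/20) + 0.5 × (7/12, 5/12) = (0.516667, 0.483333)

D_KL(P||M) = 0.0128 bits
D_KL(Q||M) = 0.0129 bits

JSD(P||Q) = 0.5 × 0.0128 + 0.5 × 0.0129 = 0.0129 bits

Unlike KL divergence, JSD is symmetric and bounded: 0 ≤ JSD ≤ log(2).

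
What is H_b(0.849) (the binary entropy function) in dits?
0.1843 dits

The binary entropy function is:
H(p) = -p log(p) - (1-p) log(1-p)

H(0.849) = -0.849 × log_10(0.849) - 0.151 × log_10(0.151)
H(0.849) = 0.1843 dits

Note: Binary entropy is maximized at p=0.5 (H=1 bit) and minimized at p=0 or p=1 (H=0).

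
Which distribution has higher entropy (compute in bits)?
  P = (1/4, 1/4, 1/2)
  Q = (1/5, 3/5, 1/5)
P

Computing entropies in bits:
H(P) = 1.5000
H(Q) = 1.3710

Distribution P has higher entropy.

Intuition: The distribution closer to uniform (more spread out) has higher entropy.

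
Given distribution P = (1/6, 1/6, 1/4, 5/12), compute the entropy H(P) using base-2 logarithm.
1.8879 bits

Shannon entropy is H(X) = -Σ p(x) log p(x).

For P = (1/6, 1/6, 1/4, 5/12):
H = -1/6 × log_2(1/6) -1/6 × log_2(1/6) -1/4 × log_2(1/4) -5/12 × log_2(5/12)
H = 1.8879 bits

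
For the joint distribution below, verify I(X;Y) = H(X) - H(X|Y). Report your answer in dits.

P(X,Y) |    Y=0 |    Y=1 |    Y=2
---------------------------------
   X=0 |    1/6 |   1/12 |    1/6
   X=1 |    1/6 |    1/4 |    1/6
I(X;Y) = 0.0129 dits

Mutual information has multiple equivalent forms:
- I(X;Y) = H(X) - H(X|Y)
- I(X;Y) = H(Y) - H(Y|X)
- I(X;Y) = H(X) + H(Y) - H(X,Y)

Computing all quantities:
H(X) = 0.2950, H(Y) = 0.4771, H(X,Y) = 0.7592
H(X|Y) = 0.2821, H(Y|X) = 0.4642

Verification:
H(X) - H(X|Y) = 0.2950 - 0.2821 = 0.0129
H(Y) - H(Y|X) = 0.4771 - 0.4642 = 0.0129
H(X) + H(Y) - H(X,Y) = 0.2950 + 0.4771 - 0.7592 = 0.0129

All forms give I(X;Y) = 0.0129 dits. ✓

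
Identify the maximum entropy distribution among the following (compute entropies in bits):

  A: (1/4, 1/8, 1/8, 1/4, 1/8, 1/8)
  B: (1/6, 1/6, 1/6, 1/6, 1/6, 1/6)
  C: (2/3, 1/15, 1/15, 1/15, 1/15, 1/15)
B

For a discrete distribution over n outcomes, entropy is maximized by the uniform distribution.

Computing entropies:
H(A) = 2.5000 bits
H(B) = 2.5850 bits
H(C) = 1.6923 bits

The uniform distribution (where all probabilities equal 1/6) achieves the maximum entropy of log_2(6) = 2.5850 bits.

Distribution B has the highest entropy.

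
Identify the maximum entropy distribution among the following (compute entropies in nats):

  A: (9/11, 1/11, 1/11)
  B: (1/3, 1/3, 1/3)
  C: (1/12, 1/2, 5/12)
B

For a discrete distribution over n outcomes, entropy is maximized by the uniform distribution.

Computing entropies:
H(A) = 0.6002 nats
H(B) = 1.0986 nats
H(C) = 0.9184 nats

The uniform distribution (where all probabilities equal 1/3) achieves the maximum entropy of log_e(3) = 1.0986 nats.

Distribution B has the highest entropy.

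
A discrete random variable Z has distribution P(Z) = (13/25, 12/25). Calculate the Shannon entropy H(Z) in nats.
0.6923 nats

Shannon entropy is H(X) = -Σ p(x) log p(x).

For P = (13/25, 12/25):
H = -13/25 × log_e(13/25) -12/25 × log_e(12/25)
H = 0.6923 nats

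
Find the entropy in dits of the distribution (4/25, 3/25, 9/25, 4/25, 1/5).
0.6647 dits

Shannon entropy is H(X) = -Σ p(x) log p(x).

For P = (4/25, 3/25, 9/25, 4/25, 1/5):
H = -4/25 × log_10(4/25) -3/25 × log_10(3/25) -9/25 × log_10(9/25) -4/25 × log_10(4/25) -1/5 × log_10(1/5)
H = 0.6647 dits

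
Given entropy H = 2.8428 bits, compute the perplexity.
7.1741

Perplexity is 2^H (or exp(H) for natural log).

H = 2.8428 bits
Perplexity = 2^2.8428 = 7.1741

Interpretation: The model's uncertainty is equivalent to choosing uniformly among 7.2 options.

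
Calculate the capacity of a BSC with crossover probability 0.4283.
0.0149 bits

For a binary symmetric channel (BSC) with error probability p:
Capacity C = 1 - H(p) bits per symbol

where H(p) = -p log₂(p) - (1-p) log₂(1-p) is the binary entropy function.

H(0.4283) = 0.9851 bits
C = 1 - 0.9851 = 0.0149 bits per symbol

This means we can reliably transmit up to 0.0149 bits of information per channel use.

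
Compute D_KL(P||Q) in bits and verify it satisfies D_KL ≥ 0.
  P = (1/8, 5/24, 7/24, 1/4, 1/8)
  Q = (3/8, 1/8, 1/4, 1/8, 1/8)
0.2703 bits

KL divergence satisfies the Gibbs inequality: D_KL(P||Q) ≥ 0 for all distributions P, Q.

D_KL(P||Q) = Σ p(x) log(p(x)/q(x))
Term by term:
  x=0: 1/8 × log_2[(1/8)/(3/8)] = -0.1981
  x=1: 5/24 × log_2[(5/24)/(1/8)] = 0.1535
  x=2: 7/24 × log_2[(7/24)/(1/4)] = 0.0649
  x=3: 1/4 × log_2[(1/4)/(1/8)] = 0.2500
  x=4: 1/8 × log_2[(1/8)/(1/8)] = 0.0000
D_KL(P||Q) = 0.2703 bits

D_KL(P||Q) = 0.2703 ≥ 0 ✓

This non-negativity is a fundamental property: relative entropy cannot be negative because it measures how different Q is from P.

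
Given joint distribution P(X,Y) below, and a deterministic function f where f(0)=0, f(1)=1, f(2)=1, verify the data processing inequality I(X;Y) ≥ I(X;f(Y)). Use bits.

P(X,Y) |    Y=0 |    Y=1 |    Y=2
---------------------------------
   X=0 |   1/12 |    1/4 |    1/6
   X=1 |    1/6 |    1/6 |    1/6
I(X;Y) = 0.0325, I(X;f(Y)) = 0.0271, inequality holds: 0.0325 ≥ 0.0271

Data Processing Inequality: For any Markov chain X → Y → Z, we have I(X;Y) ≥ I(X;Z).

Here Z = f(Y) is a deterministic function of Y, forming X → Y → Z.

Original I(X;Y) = 0.0325 bits

After applying f:
P(X,Z) where Z=f(Y):
- P(X,Z=0) = P(X,Y=0)
- P(X,Z=1) = P(X,Y=1) + P(X,Y=2)

I(X;Z) = I(X;f(Y)) = 0.0271 bits

Verification: 0.0325 ≥ 0.0271 ✓

Information cannot be created by processing; the function f can only lose information about X.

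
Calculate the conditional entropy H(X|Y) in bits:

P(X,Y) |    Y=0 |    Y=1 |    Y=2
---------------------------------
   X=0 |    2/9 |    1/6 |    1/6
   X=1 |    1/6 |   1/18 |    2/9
0.9466 bits

Using the chain rule: H(X|Y) = H(X,Y) - H(Y)

First, compute H(X,Y) = 2.4886 bits

Marginal P(Y) = (7/18, 2/9, 7/18)
H(Y) = 1.5420 bits

H(X|Y) = H(X,Y) - H(Y) = 2.4886 - 1.5420 = 0.9466 bits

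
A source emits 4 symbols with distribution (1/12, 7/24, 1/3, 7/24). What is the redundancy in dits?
0.0409 dits

Redundancy measures how far a source is from maximum entropy:
R = H_max - H(X)

Maximum entropy for 4 symbols: H_max = log_10(4) = 0.6021 dits
Actual entropy: H(X) = 0.5611 dits
Redundancy: R = 0.6021 - 0.5611 = 0.0409 dits

This redundancy represents potential for compression: the source could be compressed by 0.0409 dits per symbol.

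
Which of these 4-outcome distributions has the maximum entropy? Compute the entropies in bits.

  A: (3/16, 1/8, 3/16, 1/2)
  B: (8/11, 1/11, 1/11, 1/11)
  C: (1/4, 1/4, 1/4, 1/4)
C

For a discrete distribution over n outcomes, entropy is maximized by the uniform distribution.

Computing entropies:
H(A) = 1.7806 bits
H(B) = 1.2776 bits
H(C) = 2.0000 bits

The uniform distribution (where all probabilities equal 1/4) achieves the maximum entropy of log_2(4) = 2.0000 bits.

Distribution C has the highest entropy.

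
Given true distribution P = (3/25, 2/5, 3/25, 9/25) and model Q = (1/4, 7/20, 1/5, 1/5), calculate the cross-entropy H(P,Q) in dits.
0.5901 dits

Cross-entropy: H(P,Q) = -Σ p(x) log q(x)

Alternatively: H(P,Q) = H(P) + D_KL(P||Q)
H(P) = 0.5399 dits
D_KL(P||Q) = 0.0502 dits

H(P,Q) = 0.5399 + 0.0502 = 0.5901 dits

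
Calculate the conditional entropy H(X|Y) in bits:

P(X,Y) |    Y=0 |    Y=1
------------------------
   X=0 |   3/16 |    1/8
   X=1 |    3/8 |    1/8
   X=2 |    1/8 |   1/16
1.4624 bits

Using the chain rule: H(X|Y) = H(X,Y) - H(Y)

First, compute H(X,Y) = 2.3585 bits

Marginal P(Y) = (11/16, 5/16)
H(Y) = 0.8960 bits

H(X|Y) = H(X,Y) - H(Y) = 2.3585 - 0.8960 = 1.4624 bits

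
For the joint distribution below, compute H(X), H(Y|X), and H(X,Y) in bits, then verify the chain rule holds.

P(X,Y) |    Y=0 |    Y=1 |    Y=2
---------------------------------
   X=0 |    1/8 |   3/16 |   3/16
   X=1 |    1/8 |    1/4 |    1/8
H(X,Y) = 2.5306, H(X) = 1.0000, H(Y|X) = 1.5306 (all in bits)

Chain rule: H(X,Y) = H(X) + H(Y|X)

Left side — joint entropy directly:
H(X,Y) = -Σ p(x,y) log p(x,y) = 2.5306 bits

Right side — compute H(Y|X) from the conditional distributions:
P(X) = (1/2, 1/2), so H(X) = 1.0000 bits
H(Y|X) = Σ_x P(X=x) · H(Y|X=x):
  P(Y|X=0) = (1/4, 3/8, 3/8), H(Y|X=0) = 1.5613, weight P(X=0) = 1/2
  P(Y|X=1) = (1/4, 1/2, 1/4), H(Y|X=1) = 1.5000, weight P(X=1) = 1/2
H(Y|X) = 1.5306 bits

H(X) + H(Y|X) = 1.0000 + 1.5306 = 2.5306 bits

Both sides equal 2.5306 bits. ✓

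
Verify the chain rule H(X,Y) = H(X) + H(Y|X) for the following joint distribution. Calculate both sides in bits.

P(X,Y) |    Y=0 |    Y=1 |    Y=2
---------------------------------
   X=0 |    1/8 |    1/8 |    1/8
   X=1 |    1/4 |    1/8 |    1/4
H(X,Y) = 2.5000, H(X) = 0.9544, H(Y|X) = 1.5456 (all in bits)

Chain rule: H(X,Y) = H(X) + H(Y|X)

Left side — joint entropy directly:
H(X,Y) = -Σ p(x,y) log p(x,y) = 2.5000 bits

Right side — compute H(Y|X) from the conditional distributions:
P(X) = (3/8, 5/8), so H(X) = 0.9544 bits
H(Y|X) = Σ_x P(X=x) · H(Y|X=x):
  P(Y|X=0) = (1/3, 1/3, 1/3), H(Y|X=0) = 1.5850, weight P(X=0) = 3/8
  P(Y|X=1) = (2/5, 1/5, 2/5), H(Y|X=1) = 1.5219, weight P(X=1) = 5/8
H(Y|X) = 1.5456 bits

H(X) + H(Y|X) = 0.9544 + 1.5456 = 2.5000 bits

Both sides equal 2.5000 bits. ✓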